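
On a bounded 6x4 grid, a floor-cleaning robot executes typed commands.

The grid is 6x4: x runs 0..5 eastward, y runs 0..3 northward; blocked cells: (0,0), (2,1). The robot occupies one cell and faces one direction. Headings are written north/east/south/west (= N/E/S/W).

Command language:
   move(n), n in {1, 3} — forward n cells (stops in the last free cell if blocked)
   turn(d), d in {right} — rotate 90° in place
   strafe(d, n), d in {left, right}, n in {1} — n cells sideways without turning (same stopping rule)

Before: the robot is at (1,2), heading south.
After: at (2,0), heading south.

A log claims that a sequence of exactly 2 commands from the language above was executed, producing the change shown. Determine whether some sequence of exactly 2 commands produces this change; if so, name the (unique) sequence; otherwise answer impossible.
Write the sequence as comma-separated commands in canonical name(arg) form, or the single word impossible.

move(3), strafe(left, 1)

key: still facing S at the end — nothing in the sequence rotates
begin: at (1,2), heading south
t=1 move(3) ⇒ at (1,0), heading south
t=2 strafe(left, 1) ⇒ at (2,0), heading south
uniquely the one of 25 2-step routes that fits.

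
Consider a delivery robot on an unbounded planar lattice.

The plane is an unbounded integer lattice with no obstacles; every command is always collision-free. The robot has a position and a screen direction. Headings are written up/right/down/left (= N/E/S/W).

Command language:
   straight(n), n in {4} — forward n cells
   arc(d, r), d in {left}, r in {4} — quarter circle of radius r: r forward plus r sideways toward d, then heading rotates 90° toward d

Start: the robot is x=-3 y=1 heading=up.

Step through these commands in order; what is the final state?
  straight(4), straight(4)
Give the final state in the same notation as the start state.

begin: x=-3 y=1 heading=up
t=1 straight(4) ⇒ x=-3 y=5 heading=up
t=2 straight(4) ⇒ x=-3 y=9 heading=up

x=-3 y=9 heading=up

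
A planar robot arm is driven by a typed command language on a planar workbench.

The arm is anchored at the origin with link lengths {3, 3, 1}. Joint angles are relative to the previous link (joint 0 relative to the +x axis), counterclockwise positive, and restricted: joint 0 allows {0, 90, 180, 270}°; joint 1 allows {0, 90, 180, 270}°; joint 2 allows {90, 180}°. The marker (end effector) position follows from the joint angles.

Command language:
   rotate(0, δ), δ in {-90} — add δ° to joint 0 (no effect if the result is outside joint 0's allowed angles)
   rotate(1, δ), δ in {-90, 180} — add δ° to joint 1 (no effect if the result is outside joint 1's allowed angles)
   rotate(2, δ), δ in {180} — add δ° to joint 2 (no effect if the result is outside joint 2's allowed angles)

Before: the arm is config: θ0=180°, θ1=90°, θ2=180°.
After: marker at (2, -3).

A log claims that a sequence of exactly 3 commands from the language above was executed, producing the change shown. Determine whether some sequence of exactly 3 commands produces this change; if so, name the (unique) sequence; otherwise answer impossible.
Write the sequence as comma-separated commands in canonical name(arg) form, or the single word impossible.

start: config: θ0=180°, θ1=90°, θ2=180°
1. rotate(0, -90) → config: θ0=90°, θ1=90°, θ2=180°
2. rotate(0, -90) → config: θ0=0°, θ1=90°, θ2=180°
3. rotate(0, -90) → config: θ0=270°, θ1=90°, θ2=180°
all 64 alternatives checked — unique.

rotate(0, -90), rotate(0, -90), rotate(0, -90)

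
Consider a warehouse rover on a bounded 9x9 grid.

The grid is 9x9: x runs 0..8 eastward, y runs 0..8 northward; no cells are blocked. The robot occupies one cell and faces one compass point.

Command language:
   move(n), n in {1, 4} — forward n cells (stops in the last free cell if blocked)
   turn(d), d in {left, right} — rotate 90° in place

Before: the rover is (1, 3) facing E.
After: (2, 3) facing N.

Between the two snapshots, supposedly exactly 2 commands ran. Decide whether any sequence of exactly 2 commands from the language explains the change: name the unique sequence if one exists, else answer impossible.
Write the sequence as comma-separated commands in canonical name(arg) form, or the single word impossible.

move(1), turn(left)

key: running turn(left) before move(1) would end elsewhere — order is forced
initial: (1, 3) facing E
[1] after move(1): (2, 3) facing E
[2] after turn(left): (2, 3) facing N
no other 2-command option fits: unique.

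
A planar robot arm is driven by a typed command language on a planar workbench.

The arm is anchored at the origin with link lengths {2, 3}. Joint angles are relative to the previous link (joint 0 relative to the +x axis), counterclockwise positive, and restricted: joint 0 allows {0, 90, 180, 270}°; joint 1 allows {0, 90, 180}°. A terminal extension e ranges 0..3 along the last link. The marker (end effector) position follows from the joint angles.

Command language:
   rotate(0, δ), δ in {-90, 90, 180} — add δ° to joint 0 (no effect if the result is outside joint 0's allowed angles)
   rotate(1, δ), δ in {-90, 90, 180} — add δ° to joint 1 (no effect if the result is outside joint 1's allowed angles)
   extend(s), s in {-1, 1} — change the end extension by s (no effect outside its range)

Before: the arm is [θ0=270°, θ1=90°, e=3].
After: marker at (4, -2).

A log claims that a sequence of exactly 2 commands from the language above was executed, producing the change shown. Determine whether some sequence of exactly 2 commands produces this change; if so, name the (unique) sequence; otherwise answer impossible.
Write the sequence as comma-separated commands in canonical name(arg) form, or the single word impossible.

extend(-1), extend(-1)

initial: [θ0=270°, θ1=90°, e=3]
t=1 extend(-1) ⇒ [θ0=270°, θ1=90°, e=2]
t=2 extend(-1) ⇒ [θ0=270°, θ1=90°, e=1]
no rival 2-sequence matches.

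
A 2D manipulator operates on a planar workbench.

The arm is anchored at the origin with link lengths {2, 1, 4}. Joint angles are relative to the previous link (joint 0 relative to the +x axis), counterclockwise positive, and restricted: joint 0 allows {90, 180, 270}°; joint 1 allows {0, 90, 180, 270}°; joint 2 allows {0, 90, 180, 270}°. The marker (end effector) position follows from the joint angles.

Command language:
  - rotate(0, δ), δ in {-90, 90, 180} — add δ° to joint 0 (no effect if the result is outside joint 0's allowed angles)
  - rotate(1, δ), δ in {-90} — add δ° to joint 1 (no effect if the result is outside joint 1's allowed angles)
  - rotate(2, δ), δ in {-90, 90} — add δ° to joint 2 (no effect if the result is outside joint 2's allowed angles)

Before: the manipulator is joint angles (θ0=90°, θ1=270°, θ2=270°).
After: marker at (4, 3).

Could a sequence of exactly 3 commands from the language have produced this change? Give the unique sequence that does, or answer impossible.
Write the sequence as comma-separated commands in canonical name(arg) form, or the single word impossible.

rotate(1, -90), rotate(1, -90), rotate(1, -90)

from: joint angles (θ0=90°, θ1=270°, θ2=270°)
[1] after rotate(1, -90): joint angles (θ0=90°, θ1=180°, θ2=270°)
[2] after rotate(1, -90): joint angles (θ0=90°, θ1=90°, θ2=270°)
[3] after rotate(1, -90): joint angles (θ0=90°, θ1=0°, θ2=270°)
no rival 3-sequence matches.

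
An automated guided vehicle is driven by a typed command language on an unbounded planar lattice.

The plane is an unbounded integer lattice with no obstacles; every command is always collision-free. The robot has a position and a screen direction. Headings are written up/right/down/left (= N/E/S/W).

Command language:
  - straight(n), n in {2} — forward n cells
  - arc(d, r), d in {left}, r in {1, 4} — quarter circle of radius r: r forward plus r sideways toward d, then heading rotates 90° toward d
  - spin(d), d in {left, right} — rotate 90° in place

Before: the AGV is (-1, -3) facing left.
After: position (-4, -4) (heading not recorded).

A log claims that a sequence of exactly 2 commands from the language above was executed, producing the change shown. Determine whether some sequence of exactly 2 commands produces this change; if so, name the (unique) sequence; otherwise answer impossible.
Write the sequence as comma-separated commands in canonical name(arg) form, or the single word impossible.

straight(2), arc(left, 1)

key: running arc(left, 1) before straight(2) would end elsewhere — order is forced
from: (-1, -3) facing left
t=1 straight(2) ⇒ (-3, -3) facing left
t=2 arc(left, 1) ⇒ (-4, -4) facing down
no rival 2-sequence matches.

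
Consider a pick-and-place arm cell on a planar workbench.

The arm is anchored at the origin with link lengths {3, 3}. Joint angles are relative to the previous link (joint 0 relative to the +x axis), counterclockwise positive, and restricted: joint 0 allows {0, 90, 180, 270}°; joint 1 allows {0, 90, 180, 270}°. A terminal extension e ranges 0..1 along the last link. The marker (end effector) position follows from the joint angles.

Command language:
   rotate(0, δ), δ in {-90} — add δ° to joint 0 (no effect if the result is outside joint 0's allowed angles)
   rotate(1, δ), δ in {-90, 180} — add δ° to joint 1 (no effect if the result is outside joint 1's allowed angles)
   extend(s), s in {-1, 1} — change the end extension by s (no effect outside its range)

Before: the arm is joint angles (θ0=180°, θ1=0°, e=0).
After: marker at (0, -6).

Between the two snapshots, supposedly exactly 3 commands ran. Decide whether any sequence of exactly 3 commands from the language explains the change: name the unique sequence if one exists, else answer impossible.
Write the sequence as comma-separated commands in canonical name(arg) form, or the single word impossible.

rotate(0, -90), rotate(0, -90), rotate(0, -90)

t0: joint angles (θ0=180°, θ1=0°, e=0)
step 1 (rotate(0, -90)): joint angles (θ0=90°, θ1=0°, e=0)
step 2 (rotate(0, -90)): joint angles (θ0=0°, θ1=0°, e=0)
step 3 (rotate(0, -90)): joint angles (θ0=270°, θ1=0°, e=0)
no rival 3-sequence matches.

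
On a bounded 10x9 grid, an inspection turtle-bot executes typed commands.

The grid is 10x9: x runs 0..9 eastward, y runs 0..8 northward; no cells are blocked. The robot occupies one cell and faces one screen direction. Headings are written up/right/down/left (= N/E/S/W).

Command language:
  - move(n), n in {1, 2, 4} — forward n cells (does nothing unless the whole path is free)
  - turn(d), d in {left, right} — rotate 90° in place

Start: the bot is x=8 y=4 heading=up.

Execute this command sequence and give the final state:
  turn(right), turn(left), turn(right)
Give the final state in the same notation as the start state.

from: x=8 y=4 heading=up
1. turn(right) → x=8 y=4 heading=right
2. turn(left) → x=8 y=4 heading=up
3. turn(right) → x=8 y=4 heading=right

x=8 y=4 heading=right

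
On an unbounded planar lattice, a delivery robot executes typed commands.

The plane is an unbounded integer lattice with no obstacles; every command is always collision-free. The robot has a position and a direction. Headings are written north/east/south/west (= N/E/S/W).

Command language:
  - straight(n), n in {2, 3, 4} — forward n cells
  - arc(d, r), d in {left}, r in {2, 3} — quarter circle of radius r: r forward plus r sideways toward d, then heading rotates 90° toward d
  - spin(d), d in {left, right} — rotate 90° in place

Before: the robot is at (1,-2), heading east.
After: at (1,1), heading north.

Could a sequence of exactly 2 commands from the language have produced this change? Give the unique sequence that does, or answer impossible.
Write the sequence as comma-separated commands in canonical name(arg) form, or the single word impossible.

key: position moved to (1,1) AND the heading swung to N — translation plus rotation needed
t0: at (1,-2), heading east
1. spin(left) → at (1,-2), heading north
2. straight(3) → at (1,1), heading north
no rival 2-sequence matches.

spin(left), straight(3)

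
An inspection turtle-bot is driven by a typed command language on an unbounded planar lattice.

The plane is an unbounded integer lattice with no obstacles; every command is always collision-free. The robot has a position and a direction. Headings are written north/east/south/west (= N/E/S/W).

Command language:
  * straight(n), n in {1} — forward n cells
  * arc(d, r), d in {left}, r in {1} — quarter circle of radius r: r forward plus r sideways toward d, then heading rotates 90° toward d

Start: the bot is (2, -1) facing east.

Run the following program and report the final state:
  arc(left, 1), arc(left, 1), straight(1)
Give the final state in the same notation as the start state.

start: (2, -1) facing east
t=1 arc(left, 1) ⇒ (3, 0) facing north
t=2 arc(left, 1) ⇒ (2, 1) facing west
t=3 straight(1) ⇒ (1, 1) facing west

(1, 1) facing west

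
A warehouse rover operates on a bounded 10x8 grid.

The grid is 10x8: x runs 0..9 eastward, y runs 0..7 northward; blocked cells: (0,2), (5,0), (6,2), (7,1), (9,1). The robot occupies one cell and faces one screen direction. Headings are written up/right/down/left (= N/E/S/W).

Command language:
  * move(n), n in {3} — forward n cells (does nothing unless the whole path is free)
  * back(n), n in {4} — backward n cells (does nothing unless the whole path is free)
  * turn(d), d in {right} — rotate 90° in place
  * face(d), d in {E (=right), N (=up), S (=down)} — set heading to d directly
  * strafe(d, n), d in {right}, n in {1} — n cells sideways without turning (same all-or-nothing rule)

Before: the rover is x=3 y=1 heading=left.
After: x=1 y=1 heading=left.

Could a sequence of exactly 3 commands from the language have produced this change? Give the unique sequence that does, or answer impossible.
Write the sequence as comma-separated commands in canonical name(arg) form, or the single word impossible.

move(3), back(4), move(3)

key: still facing W at the end — nothing in the sequence rotates
start: x=3 y=1 heading=left
t=1 move(3) ⇒ x=0 y=1 heading=left
t=2 back(4) ⇒ x=4 y=1 heading=left
t=3 move(3) ⇒ x=1 y=1 heading=left
all 343 alternatives checked — unique.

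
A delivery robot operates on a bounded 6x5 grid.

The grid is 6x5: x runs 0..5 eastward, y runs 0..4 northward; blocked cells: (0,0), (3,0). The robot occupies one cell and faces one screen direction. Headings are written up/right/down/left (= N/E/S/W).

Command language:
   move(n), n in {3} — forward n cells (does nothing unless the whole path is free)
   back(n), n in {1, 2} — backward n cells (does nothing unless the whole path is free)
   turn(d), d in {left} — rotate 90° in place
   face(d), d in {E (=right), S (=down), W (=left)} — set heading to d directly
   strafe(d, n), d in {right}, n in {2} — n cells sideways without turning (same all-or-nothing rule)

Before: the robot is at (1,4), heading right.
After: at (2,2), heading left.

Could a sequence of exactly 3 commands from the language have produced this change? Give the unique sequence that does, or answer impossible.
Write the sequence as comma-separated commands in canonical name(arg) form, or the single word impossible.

strafe(right, 2), face(W), back(1)

key: order matters: swapping strafe(right, 2) and back(1) lands elsewhere
initial: at (1,4), heading right
t=1 strafe(right, 2) ⇒ at (1,2), heading right
t=2 face(W) ⇒ at (1,2), heading left
t=3 back(1) ⇒ at (2,2), heading left
uniquely the one of 512 3-step routes that fits.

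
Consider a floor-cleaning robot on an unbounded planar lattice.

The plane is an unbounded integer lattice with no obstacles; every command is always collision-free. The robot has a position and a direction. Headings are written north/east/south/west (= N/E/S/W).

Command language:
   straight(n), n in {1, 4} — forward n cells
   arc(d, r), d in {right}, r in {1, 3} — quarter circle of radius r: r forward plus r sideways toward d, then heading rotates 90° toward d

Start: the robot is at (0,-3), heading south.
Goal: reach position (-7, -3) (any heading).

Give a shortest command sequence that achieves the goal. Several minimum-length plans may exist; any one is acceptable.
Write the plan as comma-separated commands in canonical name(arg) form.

arc(right, 3), straight(1), arc(right, 3)

t0: at (0,-3), heading south
[1] after arc(right, 3): at (-3,-6), heading west
[2] after straight(1): at (-4,-6), heading west
[3] after arc(right, 3): at (-7,-3), heading north
minimal: 3 command(s), checked below 3.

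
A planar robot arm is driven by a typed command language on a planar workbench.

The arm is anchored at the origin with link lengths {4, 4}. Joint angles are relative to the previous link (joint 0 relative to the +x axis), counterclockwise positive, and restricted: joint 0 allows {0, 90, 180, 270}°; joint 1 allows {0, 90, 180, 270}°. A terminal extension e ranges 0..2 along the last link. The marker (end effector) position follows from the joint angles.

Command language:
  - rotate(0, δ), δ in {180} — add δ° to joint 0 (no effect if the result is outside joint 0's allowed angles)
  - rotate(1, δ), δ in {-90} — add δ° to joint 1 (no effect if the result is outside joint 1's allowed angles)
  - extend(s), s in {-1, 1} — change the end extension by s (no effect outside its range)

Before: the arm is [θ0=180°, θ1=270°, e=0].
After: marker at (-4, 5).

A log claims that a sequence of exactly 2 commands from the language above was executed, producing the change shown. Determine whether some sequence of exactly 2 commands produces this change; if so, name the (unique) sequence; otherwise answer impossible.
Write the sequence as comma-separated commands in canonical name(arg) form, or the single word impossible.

key: running extend(1) before extend(-1) would end elsewhere — order is forced
initial: [θ0=180°, θ1=270°, e=0]
t=1 extend(-1) ⇒ [θ0=180°, θ1=270°, e=0]
t=2 extend(1) ⇒ [θ0=180°, θ1=270°, e=1]
no rival 2-sequence matches.

extend(-1), extend(1)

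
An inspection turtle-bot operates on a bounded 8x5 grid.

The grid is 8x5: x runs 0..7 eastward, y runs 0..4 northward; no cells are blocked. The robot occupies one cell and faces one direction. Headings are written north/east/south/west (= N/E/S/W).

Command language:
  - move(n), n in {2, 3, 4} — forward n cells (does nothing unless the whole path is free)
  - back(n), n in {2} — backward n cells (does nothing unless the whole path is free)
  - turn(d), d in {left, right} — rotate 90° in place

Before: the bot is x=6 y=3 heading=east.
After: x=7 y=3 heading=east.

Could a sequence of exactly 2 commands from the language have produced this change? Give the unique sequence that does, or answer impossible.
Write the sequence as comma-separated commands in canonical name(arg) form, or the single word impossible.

back(2), move(3)

key: order matters: swapping back(2) and move(3) lands elsewhere
start: x=6 y=3 heading=east
t=1 back(2) ⇒ x=4 y=3 heading=east
t=2 move(3) ⇒ x=7 y=3 heading=east
no rival 2-sequence matches.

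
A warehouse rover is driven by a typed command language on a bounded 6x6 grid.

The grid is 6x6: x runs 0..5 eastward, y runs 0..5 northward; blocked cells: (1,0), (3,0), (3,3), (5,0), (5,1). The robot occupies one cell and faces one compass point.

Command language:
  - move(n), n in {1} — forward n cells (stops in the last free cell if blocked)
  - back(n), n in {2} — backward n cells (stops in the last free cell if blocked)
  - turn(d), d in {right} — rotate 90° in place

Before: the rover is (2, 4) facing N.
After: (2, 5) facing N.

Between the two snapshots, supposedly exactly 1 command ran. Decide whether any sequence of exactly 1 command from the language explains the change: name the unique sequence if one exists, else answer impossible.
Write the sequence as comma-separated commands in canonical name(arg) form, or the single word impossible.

key: heading stays N — the single command does not turn
from: (2, 4) facing N
[1] after move(1): (2, 5) facing N
uniquely the one of 3 1-step routes that fits.

move(1)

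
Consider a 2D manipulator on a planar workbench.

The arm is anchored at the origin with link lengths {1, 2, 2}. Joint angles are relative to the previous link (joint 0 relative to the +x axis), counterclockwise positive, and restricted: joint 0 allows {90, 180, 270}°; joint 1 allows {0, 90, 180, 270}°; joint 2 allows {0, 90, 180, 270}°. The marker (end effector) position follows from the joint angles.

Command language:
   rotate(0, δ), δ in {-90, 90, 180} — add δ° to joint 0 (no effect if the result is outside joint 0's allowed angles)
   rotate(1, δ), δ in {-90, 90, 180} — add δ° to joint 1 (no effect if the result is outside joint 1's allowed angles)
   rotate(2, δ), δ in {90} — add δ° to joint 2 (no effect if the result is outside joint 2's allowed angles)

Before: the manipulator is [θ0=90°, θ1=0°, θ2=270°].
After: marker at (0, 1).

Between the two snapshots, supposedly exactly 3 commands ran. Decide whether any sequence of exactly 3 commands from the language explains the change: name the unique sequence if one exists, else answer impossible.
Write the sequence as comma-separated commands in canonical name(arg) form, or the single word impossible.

t0: [θ0=90°, θ1=0°, θ2=270°]
t=1 rotate(2, 90) ⇒ [θ0=90°, θ1=0°, θ2=0°]
t=2 rotate(2, 90) ⇒ [θ0=90°, θ1=0°, θ2=90°]
t=3 rotate(2, 90) ⇒ [θ0=90°, θ1=0°, θ2=180°]
all 343 alternatives checked — unique.

rotate(2, 90), rotate(2, 90), rotate(2, 90)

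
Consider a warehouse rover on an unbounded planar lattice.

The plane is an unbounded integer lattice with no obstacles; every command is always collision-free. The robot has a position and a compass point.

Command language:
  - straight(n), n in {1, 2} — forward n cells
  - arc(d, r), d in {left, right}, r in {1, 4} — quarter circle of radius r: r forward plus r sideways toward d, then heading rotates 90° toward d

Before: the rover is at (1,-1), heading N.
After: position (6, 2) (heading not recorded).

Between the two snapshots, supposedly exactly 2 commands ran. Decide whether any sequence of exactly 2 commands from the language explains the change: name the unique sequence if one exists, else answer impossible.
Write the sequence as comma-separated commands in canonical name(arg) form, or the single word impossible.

arc(right, 4), arc(right, 1)

key: order matters: swapping arc(right, 4) and arc(right, 1) lands elsewhere
t0: at (1,-1), heading N
1. arc(right, 4) → at (5,3), heading E
2. arc(right, 1) → at (6,2), heading S
no rival 2-sequence matches.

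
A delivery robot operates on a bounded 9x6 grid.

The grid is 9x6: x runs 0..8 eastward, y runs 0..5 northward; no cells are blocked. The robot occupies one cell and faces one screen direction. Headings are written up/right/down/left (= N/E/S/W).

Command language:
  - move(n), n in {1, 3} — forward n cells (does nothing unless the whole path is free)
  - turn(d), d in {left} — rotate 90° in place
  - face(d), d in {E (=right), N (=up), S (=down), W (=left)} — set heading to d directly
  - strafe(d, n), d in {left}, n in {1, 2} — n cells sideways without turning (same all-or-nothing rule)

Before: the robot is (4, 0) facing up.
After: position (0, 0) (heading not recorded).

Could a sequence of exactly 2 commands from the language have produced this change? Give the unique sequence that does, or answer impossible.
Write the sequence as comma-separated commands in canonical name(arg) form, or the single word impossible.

strafe(left, 2), strafe(left, 2)

from: (4, 0) facing up
1. strafe(left, 2) → (2, 0) facing up
2. strafe(left, 2) → (0, 0) facing up
all 81 alternatives checked — unique.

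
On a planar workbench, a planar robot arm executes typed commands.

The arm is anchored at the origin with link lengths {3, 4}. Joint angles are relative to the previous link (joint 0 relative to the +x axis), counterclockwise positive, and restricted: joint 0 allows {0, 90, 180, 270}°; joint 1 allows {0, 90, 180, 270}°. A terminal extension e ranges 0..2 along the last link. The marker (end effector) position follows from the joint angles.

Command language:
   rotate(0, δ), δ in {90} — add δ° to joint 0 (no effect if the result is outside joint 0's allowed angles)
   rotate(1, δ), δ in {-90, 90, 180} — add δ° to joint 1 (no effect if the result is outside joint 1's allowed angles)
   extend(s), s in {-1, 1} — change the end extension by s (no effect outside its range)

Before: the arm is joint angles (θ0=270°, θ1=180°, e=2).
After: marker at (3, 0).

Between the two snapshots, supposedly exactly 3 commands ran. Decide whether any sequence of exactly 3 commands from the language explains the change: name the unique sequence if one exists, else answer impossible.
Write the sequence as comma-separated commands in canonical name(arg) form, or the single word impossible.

from: joint angles (θ0=270°, θ1=180°, e=2)
[1] after rotate(0, 90): joint angles (θ0=0°, θ1=180°, e=2)
[2] after rotate(0, 90): joint angles (θ0=90°, θ1=180°, e=2)
[3] after rotate(0, 90): joint angles (θ0=180°, θ1=180°, e=2)
no rival 3-sequence matches.

rotate(0, 90), rotate(0, 90), rotate(0, 90)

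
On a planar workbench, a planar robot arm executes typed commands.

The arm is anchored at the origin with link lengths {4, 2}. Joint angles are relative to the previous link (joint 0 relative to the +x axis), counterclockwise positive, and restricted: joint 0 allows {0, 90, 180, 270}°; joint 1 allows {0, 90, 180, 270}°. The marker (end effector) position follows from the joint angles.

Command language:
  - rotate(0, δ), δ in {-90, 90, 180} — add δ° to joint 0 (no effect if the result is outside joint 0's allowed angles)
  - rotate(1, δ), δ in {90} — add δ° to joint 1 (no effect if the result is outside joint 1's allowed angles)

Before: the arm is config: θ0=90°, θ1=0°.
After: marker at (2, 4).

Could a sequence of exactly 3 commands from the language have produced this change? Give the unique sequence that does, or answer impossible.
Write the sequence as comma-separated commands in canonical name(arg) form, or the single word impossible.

rotate(1, 90), rotate(1, 90), rotate(1, 90)

begin: config: θ0=90°, θ1=0°
t=1 rotate(1, 90) ⇒ config: θ0=90°, θ1=90°
t=2 rotate(1, 90) ⇒ config: θ0=90°, θ1=180°
t=3 rotate(1, 90) ⇒ config: θ0=90°, θ1=270°
uniquely the one of 64 3-step routes that fits.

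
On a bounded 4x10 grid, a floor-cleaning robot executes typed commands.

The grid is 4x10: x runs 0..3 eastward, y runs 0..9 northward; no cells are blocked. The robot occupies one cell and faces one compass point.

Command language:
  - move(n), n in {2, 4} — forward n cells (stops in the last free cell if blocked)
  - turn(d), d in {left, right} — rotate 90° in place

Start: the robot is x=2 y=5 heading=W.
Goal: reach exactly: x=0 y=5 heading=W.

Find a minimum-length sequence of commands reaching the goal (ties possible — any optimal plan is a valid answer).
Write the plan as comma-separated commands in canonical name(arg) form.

start: x=2 y=5 heading=W
[1] after move(4): x=0 y=5 heading=W
no 0-step plan works, so 1 is optimal.

move(4)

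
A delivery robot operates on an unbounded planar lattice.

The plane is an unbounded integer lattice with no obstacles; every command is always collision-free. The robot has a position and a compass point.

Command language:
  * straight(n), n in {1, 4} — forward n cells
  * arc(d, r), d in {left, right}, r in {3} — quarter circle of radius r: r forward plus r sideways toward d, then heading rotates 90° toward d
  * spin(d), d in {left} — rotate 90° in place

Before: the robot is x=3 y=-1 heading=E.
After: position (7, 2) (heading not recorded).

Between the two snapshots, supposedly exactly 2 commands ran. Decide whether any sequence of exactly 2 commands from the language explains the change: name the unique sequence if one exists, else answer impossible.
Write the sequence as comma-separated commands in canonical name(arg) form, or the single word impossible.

key: running arc(left, 3) before straight(1) would end elsewhere — order is forced
t0: x=3 y=-1 heading=E
1. straight(1) → x=4 y=-1 heading=E
2. arc(left, 3) → x=7 y=2 heading=N
all 25 alternatives checked — unique.

straight(1), arc(left, 3)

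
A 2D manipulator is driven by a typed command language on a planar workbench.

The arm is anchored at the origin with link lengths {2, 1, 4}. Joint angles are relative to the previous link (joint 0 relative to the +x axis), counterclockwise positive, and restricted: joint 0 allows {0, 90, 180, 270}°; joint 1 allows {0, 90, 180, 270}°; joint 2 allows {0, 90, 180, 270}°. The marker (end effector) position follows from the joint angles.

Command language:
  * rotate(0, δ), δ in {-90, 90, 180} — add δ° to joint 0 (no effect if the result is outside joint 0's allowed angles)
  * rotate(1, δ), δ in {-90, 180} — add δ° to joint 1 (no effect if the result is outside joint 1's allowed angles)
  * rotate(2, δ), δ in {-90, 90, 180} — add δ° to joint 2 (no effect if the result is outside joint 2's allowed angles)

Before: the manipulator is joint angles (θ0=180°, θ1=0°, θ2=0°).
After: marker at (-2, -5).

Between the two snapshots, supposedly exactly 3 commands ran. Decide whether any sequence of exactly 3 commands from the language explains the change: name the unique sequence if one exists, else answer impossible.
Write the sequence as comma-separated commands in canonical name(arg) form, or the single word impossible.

start: joint angles (θ0=180°, θ1=0°, θ2=0°)
step 1 (rotate(1, -90)): joint angles (θ0=180°, θ1=270°, θ2=0°)
step 2 (rotate(1, -90)): joint angles (θ0=180°, θ1=180°, θ2=0°)
step 3 (rotate(1, -90)): joint angles (θ0=180°, θ1=90°, θ2=0°)
all 512 alternatives checked — unique.

rotate(1, -90), rotate(1, -90), rotate(1, -90)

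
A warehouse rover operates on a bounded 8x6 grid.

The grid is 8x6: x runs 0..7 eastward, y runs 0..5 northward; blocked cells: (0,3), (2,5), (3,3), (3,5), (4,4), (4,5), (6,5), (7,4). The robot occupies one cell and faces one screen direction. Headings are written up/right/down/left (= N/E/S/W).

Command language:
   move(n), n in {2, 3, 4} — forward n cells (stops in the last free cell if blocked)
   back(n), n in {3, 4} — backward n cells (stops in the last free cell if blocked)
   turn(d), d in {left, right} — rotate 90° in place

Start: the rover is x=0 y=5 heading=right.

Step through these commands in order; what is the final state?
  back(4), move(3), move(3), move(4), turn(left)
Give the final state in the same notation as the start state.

x=1 y=5 heading=up

from: x=0 y=5 heading=right
1. back(4) → x=0 y=5 heading=right
2. move(3) → x=1 y=5 heading=right
3. move(3) → x=1 y=5 heading=right
4. move(4) → x=1 y=5 heading=right
5. turn(left) → x=1 y=5 heading=up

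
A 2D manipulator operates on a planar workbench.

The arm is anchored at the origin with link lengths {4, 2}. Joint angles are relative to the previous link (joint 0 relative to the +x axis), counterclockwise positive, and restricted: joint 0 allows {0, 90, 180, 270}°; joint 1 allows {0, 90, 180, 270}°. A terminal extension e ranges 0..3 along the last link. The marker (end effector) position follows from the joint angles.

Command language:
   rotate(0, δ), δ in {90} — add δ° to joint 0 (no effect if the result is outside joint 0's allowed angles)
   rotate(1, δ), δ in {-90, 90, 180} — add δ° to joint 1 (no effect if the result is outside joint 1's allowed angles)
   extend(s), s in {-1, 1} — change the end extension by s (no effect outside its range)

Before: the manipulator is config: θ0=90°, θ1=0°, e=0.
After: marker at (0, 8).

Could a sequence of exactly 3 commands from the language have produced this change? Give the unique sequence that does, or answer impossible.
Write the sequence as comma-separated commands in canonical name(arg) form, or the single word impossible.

key: running extend(1) before extend(-1) would end elsewhere — order is forced
begin: config: θ0=90°, θ1=0°, e=0
t=1 extend(-1) ⇒ config: θ0=90°, θ1=0°, e=0
t=2 extend(1) ⇒ config: θ0=90°, θ1=0°, e=1
t=3 extend(1) ⇒ config: θ0=90°, θ1=0°, e=2
no rival 3-sequence matches.

extend(-1), extend(1), extend(1)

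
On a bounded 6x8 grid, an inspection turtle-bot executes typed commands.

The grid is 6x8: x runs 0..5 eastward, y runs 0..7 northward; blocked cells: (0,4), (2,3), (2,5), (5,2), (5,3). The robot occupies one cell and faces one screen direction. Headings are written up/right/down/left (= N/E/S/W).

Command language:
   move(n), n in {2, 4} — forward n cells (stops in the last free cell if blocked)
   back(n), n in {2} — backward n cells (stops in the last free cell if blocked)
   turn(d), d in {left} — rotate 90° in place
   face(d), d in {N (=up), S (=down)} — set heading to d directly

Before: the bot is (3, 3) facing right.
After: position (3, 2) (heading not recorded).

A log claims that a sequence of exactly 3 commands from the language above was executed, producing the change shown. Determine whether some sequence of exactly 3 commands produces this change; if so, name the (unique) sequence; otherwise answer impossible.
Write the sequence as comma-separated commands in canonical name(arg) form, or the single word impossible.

key: order matters: swapping face(S) and back(2) lands elsewhere
initial: (3, 3) facing right
[1] after face(S): (3, 3) facing down
[2] after move(4): (3, 0) facing down
[3] after back(2): (3, 2) facing down
no rival 3-sequence matches.

face(S), move(4), back(2)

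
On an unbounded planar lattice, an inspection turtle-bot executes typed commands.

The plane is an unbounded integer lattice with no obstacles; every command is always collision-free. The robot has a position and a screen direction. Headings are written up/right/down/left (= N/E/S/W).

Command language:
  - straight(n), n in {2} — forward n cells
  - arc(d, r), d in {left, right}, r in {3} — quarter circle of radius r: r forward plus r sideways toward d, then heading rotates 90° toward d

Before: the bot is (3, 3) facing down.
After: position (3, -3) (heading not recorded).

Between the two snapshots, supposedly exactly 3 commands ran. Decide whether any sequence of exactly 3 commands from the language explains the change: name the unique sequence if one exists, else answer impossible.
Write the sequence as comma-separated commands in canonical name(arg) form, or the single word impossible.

from: (3, 3) facing down
1. straight(2) → (3, 1) facing down
2. straight(2) → (3, -1) facing down
3. straight(2) → (3, -3) facing down
no other 3-command option fits: unique.

straight(2), straight(2), straight(2)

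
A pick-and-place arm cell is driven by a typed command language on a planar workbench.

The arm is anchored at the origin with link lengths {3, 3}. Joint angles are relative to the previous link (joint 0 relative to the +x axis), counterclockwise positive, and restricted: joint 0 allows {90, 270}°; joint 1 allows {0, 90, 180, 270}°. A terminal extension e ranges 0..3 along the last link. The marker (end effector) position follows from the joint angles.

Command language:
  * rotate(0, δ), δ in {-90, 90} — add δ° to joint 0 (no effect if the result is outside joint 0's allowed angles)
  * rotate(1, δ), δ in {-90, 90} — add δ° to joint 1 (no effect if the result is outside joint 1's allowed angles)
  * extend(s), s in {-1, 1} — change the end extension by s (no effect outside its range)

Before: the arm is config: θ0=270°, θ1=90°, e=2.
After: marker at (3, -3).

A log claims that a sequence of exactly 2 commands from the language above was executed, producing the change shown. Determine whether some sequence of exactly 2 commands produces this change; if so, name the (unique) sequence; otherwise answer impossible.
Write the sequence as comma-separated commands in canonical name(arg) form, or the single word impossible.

t0: config: θ0=270°, θ1=90°, e=2
step 1 (extend(-1)): config: θ0=270°, θ1=90°, e=1
step 2 (extend(-1)): config: θ0=270°, θ1=90°, e=0
all 36 alternatives checked — unique.

extend(-1), extend(-1)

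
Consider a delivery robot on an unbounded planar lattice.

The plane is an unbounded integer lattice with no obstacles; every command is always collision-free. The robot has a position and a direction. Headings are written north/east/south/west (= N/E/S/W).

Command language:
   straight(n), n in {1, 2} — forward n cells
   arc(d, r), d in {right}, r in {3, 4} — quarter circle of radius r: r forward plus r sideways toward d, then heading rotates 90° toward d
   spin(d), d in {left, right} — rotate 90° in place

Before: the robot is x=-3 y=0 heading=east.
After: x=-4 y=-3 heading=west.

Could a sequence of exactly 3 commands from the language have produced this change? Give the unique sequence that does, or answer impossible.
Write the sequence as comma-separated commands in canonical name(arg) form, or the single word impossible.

straight(2), spin(right), arc(right, 3)

key: position moved to (-4,-3) AND the heading swung to W — translation plus rotation needed
from: x=-3 y=0 heading=east
step 1 (straight(2)): x=-1 y=0 heading=east
step 2 (spin(right)): x=-1 y=0 heading=south
step 3 (arc(right, 3)): x=-4 y=-3 heading=west
no other 3-command option fits: unique.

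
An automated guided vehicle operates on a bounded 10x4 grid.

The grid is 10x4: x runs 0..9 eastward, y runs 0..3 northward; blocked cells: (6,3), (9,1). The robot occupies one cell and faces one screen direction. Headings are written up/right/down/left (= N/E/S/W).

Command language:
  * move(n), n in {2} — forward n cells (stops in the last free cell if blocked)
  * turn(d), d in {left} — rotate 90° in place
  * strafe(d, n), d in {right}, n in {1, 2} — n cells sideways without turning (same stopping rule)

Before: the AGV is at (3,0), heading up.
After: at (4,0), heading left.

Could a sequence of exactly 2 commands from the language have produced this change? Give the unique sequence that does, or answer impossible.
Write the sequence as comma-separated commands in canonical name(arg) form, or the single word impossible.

strafe(right, 1), turn(left)

key: position moved to (4,0) AND the heading swung to W — translation plus rotation needed
initial: at (3,0), heading up
step 1 (strafe(right, 1)): at (4,0), heading up
step 2 (turn(left)): at (4,0), heading left
uniquely the one of 16 2-step routes that fits.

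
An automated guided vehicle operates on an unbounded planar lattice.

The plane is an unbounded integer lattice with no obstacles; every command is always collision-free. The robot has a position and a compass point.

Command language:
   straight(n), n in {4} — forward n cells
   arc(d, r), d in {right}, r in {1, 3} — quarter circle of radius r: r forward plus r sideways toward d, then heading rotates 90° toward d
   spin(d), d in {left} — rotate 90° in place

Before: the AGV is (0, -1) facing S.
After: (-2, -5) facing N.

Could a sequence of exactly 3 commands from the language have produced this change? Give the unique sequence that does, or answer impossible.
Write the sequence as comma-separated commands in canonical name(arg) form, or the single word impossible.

straight(4), arc(right, 1), arc(right, 1)

key: cell and facing (now N) both changed — the 3 commands mix motion and turning
start: (0, -1) facing S
1. straight(4) → (0, -5) facing S
2. arc(right, 1) → (-1, -6) facing W
3. arc(right, 1) → (-2, -5) facing N
uniquely the one of 64 3-step routes that fits.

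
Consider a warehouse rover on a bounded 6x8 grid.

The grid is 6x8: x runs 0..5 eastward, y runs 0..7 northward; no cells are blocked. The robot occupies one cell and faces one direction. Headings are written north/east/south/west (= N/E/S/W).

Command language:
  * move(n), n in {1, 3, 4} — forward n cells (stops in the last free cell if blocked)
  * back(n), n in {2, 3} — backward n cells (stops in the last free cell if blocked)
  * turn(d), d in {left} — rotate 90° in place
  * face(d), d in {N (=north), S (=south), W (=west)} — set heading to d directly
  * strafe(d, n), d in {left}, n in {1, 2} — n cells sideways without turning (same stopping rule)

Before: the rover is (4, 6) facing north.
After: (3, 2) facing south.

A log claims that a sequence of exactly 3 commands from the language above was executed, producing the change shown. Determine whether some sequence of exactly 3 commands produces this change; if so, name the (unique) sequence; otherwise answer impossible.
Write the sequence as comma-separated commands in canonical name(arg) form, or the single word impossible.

strafe(left, 1), face(S), move(4)

key: running move(4) before strafe(left, 1) would end elsewhere — order is forced
begin: (4, 6) facing north
t=1 strafe(left, 1) ⇒ (3, 6) facing north
t=2 face(S) ⇒ (3, 6) facing south
t=3 move(4) ⇒ (3, 2) facing south
all 1331 alternatives checked — unique.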